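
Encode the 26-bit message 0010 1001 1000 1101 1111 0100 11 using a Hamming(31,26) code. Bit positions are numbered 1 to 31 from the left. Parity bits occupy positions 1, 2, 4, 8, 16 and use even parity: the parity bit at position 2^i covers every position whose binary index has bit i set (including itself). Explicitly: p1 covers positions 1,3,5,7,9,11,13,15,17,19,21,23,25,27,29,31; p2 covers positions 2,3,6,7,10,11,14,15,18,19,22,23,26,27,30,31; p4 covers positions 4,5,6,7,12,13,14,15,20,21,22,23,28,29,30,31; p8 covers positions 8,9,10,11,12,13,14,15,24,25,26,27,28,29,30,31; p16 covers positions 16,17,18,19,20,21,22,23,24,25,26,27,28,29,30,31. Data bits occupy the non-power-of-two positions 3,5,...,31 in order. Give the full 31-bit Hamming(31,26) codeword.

0000010010011000011011111010011

Place data bits at non-power-of-two positions: b3=0, b5=0, b6=1, b7=0, b9=1, b10=0, b11=0, b12=1, b13=1, b14=0, b15=0, b17=0, b18=1, b19=1, b20=0, b21=1, b22=1, b23=1, b24=1, b25=1, b26=0, b27=1, b28=0, b29=0, b30=1, b31=1.
p1 = XOR of data positions {3,5,7,9,11,13,15,17,19,21,23,25,27,29,31} = 0⊕0⊕0⊕1⊕0⊕1⊕0⊕0⊕1⊕1⊕1⊕1⊕1⊕0⊕1 = 0
p2 = XOR of data positions {3,6,7,10,11,14,15,18,19,22,23,26,27,30,31} = 0⊕1⊕0⊕0⊕0⊕0⊕0⊕1⊕1⊕1⊕1⊕0⊕1⊕1⊕1 = 0
p4 = XOR of data positions {5,6,7,12,13,14,15,20,21,22,23,28,29,30,31} = 0⊕1⊕0⊕1⊕1⊕0⊕0⊕0⊕1⊕1⊕1⊕0⊕0⊕1⊕1 = 0
p8 = XOR of data positions {9,10,11,12,13,14,15,24,25,26,27,28,29,30,31} = 1⊕0⊕0⊕1⊕1⊕0⊕0⊕1⊕1⊕0⊕1⊕0⊕0⊕1⊕1 = 0
p16 = XOR of data positions {17,18,19,20,21,22,23,24,25,26,27,28,29,30,31} = 0⊕1⊕1⊕0⊕1⊕1⊕1⊕1⊕1⊕0⊕1⊕0⊕0⊕1⊕1 = 0
Codeword b1..b31 = 0000010010011000011011111010011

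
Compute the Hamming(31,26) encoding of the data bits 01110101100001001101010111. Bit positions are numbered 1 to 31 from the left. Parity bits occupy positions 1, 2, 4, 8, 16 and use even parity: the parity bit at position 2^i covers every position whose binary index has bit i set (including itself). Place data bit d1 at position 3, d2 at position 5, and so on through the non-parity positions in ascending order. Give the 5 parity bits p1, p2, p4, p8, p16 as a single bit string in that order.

11000

Place data bits at non-power-of-two positions: b3=0, b5=1, b6=1, b7=1, b9=0, b10=1, b11=0, b12=1, b13=1, b14=0, b15=0, b17=0, b18=0, b19=1, b20=0, b21=0, b22=1, b23=1, b24=0, b25=1, b26=0, b27=1, b28=0, b29=1, b30=1, b31=1.
p1 = XOR of data positions {3,5,7,9,11,13,15,17,19,21,23,25,27,29,31} = 0⊕1⊕1⊕0⊕0⊕1⊕0⊕0⊕1⊕0⊕1⊕1⊕1⊕1⊕1 = 1
p2 = XOR of data positions {3,6,7,10,11,14,15,18,19,22,23,26,27,30,31} = 0⊕1⊕1⊕1⊕0⊕0⊕0⊕0⊕1⊕1⊕1⊕0⊕1⊕1⊕1 = 1
p4 = XOR of data positions {5,6,7,12,13,14,15,20,21,22,23,28,29,30,31} = 1⊕1⊕1⊕1⊕1⊕0⊕0⊕0⊕0⊕1⊕1⊕0⊕1⊕1⊕1 = 0
p8 = XOR of data positions {9,10,11,12,13,14,15,24,25,26,27,28,29,30,31} = 0⊕1⊕0⊕1⊕1⊕0⊕0⊕0⊕1⊕0⊕1⊕0⊕1⊕1⊕1 = 0
p16 = XOR of data positions {17,18,19,20,21,22,23,24,25,26,27,28,29,30,31} = 0⊕0⊕1⊕0⊕0⊕1⊕1⊕0⊕1⊕0⊕1⊕0⊕1⊕1⊕1 = 0
Parity bits p1,p2,p4,p8,p16 = 11000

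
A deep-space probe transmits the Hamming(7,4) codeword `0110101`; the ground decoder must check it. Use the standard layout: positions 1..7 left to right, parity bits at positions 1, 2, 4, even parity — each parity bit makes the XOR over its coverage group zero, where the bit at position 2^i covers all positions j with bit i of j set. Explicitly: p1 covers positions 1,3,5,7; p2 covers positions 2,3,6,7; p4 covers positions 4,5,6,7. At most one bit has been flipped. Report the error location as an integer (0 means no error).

s1: b1⊕b3⊕b5⊕b7 = 0⊕1⊕1⊕1 = 1
s2: b2⊕b3⊕b6⊕b7 = 1⊕1⊕0⊕1 = 1
s4: b4⊕b5⊕b6⊕b7 = 0⊕1⊕0⊕1 = 0
Syndrome (s4...s1) = 011 → position 3.

3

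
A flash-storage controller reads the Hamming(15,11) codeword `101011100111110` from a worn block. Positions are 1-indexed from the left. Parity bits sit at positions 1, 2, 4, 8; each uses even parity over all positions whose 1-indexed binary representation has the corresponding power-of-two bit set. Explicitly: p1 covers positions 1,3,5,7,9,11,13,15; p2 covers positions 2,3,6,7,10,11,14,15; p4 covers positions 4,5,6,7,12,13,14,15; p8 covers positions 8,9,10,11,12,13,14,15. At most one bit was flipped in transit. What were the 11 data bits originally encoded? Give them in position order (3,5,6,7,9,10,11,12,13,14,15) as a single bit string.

s1: b1⊕b3⊕b5⊕b7⊕b9⊕b11⊕b13⊕b15 = 1⊕1⊕1⊕1⊕0⊕1⊕1⊕0 = 0
s2: b2⊕b3⊕b6⊕b7⊕b10⊕b11⊕b14⊕b15 = 0⊕1⊕1⊕1⊕1⊕1⊕1⊕0 = 0
s4: b4⊕b5⊕b6⊕b7⊕b12⊕b13⊕b14⊕b15 = 0⊕1⊕1⊕1⊕1⊕1⊕1⊕0 = 0
s8: b8⊕b9⊕b10⊕b11⊕b12⊕b13⊕b14⊕b15 = 0⊕0⊕1⊕1⊕1⊕1⊕1⊕0 = 1
Syndrome (s8...s1) = 1000 → position 8.
Flip bit 8: corrected codeword = 101011110111110
Data bits at positions 3,5,6,7,9,10,11,12,13,14,15: 11110111110

11110111110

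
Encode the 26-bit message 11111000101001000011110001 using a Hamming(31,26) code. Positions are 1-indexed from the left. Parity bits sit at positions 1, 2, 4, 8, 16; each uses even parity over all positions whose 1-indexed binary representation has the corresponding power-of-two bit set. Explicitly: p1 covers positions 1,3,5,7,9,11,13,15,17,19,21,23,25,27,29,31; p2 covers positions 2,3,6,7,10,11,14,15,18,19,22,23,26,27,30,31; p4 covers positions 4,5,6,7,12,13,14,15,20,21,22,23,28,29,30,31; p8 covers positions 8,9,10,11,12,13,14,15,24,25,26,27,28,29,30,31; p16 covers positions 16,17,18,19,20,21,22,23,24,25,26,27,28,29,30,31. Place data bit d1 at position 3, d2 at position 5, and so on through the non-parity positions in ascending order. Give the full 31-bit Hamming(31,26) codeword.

0010111010001010001000011110001

Place data bits at non-power-of-two positions: b3=1, b5=1, b6=1, b7=1, b9=1, b10=0, b11=0, b12=0, b13=1, b14=0, b15=1, b17=0, b18=0, b19=1, b20=0, b21=0, b22=0, b23=0, b24=1, b25=1, b26=1, b27=1, b28=0, b29=0, b30=0, b31=1.
p1 = XOR of data positions {3,5,7,9,11,13,15,17,19,21,23,25,27,29,31} = 1⊕1⊕1⊕1⊕0⊕1⊕1⊕0⊕1⊕0⊕0⊕1⊕1⊕0⊕1 = 0
p2 = XOR of data positions {3,6,7,10,11,14,15,18,19,22,23,26,27,30,31} = 1⊕1⊕1⊕0⊕0⊕0⊕1⊕0⊕1⊕0⊕0⊕1⊕1⊕0⊕1 = 0
p4 = XOR of data positions {5,6,7,12,13,14,15,20,21,22,23,28,29,30,31} = 1⊕1⊕1⊕0⊕1⊕0⊕1⊕0⊕0⊕0⊕0⊕0⊕0⊕0⊕1 = 0
p8 = XOR of data positions {9,10,11,12,13,14,15,24,25,26,27,28,29,30,31} = 1⊕0⊕0⊕0⊕1⊕0⊕1⊕1⊕1⊕1⊕1⊕0⊕0⊕0⊕1 = 0
p16 = XOR of data positions {17,18,19,20,21,22,23,24,25,26,27,28,29,30,31} = 0⊕0⊕1⊕0⊕0⊕0⊕0⊕1⊕1⊕1⊕1⊕0⊕0⊕0⊕1 = 0
Codeword b1..b31 = 0010111010001010001000011110001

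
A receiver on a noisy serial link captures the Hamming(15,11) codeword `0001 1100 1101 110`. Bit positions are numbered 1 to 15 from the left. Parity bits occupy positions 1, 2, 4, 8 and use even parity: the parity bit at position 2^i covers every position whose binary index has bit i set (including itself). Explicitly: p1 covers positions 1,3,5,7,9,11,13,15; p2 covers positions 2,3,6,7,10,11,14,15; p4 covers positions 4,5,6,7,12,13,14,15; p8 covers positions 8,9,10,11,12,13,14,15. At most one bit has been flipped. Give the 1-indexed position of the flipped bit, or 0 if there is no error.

s1: b1⊕b3⊕b5⊕b7⊕b9⊕b11⊕b13⊕b15 = 0⊕0⊕1⊕0⊕1⊕0⊕1⊕0 = 1
s2: b2⊕b3⊕b6⊕b7⊕b10⊕b11⊕b14⊕b15 = 0⊕0⊕1⊕0⊕1⊕0⊕1⊕0 = 1
s4: b4⊕b5⊕b6⊕b7⊕b12⊕b13⊕b14⊕b15 = 1⊕1⊕1⊕0⊕1⊕1⊕1⊕0 = 0
s8: b8⊕b9⊕b10⊕b11⊕b12⊕b13⊕b14⊕b15 = 0⊕1⊕1⊕0⊕1⊕1⊕1⊕0 = 1
Syndrome (s8...s1) = 1011 → position 11.

11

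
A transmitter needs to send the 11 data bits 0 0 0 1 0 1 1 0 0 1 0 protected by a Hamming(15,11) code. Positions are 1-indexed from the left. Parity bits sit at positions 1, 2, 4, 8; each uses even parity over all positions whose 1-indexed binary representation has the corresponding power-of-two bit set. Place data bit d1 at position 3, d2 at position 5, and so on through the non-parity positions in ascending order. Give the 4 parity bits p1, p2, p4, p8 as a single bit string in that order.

Place data bits at non-power-of-two positions: b3=0, b5=0, b6=0, b7=1, b9=0, b10=1, b11=1, b12=0, b13=0, b14=1, b15=0.
p1 = XOR of data positions {3,5,7,9,11,13,15} = 0⊕0⊕1⊕0⊕1⊕0⊕0 = 0
p2 = XOR of data positions {3,6,7,10,11,14,15} = 0⊕0⊕1⊕1⊕1⊕1⊕0 = 0
p4 = XOR of data positions {5,6,7,12,13,14,15} = 0⊕0⊕1⊕0⊕0⊕1⊕0 = 0
p8 = XOR of data positions {9,10,11,12,13,14,15} = 0⊕1⊕1⊕0⊕0⊕1⊕0 = 1
Parity bits p1,p2,p4,p8 = 0001

0001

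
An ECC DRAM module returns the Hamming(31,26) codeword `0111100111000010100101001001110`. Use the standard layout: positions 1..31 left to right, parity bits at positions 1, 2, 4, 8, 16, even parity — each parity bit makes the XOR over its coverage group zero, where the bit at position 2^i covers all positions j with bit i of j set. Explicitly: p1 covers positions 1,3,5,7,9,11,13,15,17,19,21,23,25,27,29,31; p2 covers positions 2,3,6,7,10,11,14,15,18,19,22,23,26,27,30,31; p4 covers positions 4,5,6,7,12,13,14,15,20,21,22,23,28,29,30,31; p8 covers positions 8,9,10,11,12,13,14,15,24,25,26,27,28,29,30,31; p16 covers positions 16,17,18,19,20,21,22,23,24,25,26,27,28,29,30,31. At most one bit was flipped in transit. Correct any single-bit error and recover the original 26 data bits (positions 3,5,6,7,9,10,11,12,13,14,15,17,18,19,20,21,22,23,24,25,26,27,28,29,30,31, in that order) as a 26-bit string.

s1: b1⊕b3⊕b5⊕b7⊕b9⊕b11⊕b13⊕b15⊕b17⊕b19⊕b21⊕b23⊕b25⊕b27⊕b29⊕b31 = 0⊕1⊕1⊕0⊕1⊕0⊕0⊕1⊕1⊕0⊕0⊕0⊕1⊕0⊕1⊕0 = 1
s2: b2⊕b3⊕b6⊕b7⊕b10⊕b11⊕b14⊕b15⊕b18⊕b19⊕b22⊕b23⊕b26⊕b27⊕b30⊕b31 = 1⊕1⊕0⊕0⊕1⊕0⊕0⊕1⊕0⊕0⊕1⊕0⊕0⊕0⊕1⊕0 = 0
s4: b4⊕b5⊕b6⊕b7⊕b12⊕b13⊕b14⊕b15⊕b20⊕b21⊕b22⊕b23⊕b28⊕b29⊕b30⊕b31 = 1⊕1⊕0⊕0⊕0⊕0⊕0⊕1⊕1⊕0⊕1⊕0⊕1⊕1⊕1⊕0 = 0
s8: b8⊕b9⊕b10⊕b11⊕b12⊕b13⊕b14⊕b15⊕b24⊕b25⊕b26⊕b27⊕b28⊕b29⊕b30⊕b31 = 1⊕1⊕1⊕0⊕0⊕0⊕0⊕1⊕0⊕1⊕0⊕0⊕1⊕1⊕1⊕0 = 0
s16: b16⊕b17⊕b18⊕b19⊕b20⊕b21⊕b22⊕b23⊕b24⊕b25⊕b26⊕b27⊕b28⊕b29⊕b30⊕b31 = 0⊕1⊕0⊕0⊕1⊕0⊕1⊕0⊕0⊕1⊕0⊕0⊕1⊕1⊕1⊕0 = 1
Syndrome (s16...s1) = 10001 → position 17.
Flip bit 17: corrected codeword = 0111100111000010000101001001110
Data bits at positions 3,5,6,7,9,10,11,12,13,14,15,17,18,19,20,21,22,23,24,25,26,27,28,29,30,31: 11001100001000101001001110

11001100001000101001001110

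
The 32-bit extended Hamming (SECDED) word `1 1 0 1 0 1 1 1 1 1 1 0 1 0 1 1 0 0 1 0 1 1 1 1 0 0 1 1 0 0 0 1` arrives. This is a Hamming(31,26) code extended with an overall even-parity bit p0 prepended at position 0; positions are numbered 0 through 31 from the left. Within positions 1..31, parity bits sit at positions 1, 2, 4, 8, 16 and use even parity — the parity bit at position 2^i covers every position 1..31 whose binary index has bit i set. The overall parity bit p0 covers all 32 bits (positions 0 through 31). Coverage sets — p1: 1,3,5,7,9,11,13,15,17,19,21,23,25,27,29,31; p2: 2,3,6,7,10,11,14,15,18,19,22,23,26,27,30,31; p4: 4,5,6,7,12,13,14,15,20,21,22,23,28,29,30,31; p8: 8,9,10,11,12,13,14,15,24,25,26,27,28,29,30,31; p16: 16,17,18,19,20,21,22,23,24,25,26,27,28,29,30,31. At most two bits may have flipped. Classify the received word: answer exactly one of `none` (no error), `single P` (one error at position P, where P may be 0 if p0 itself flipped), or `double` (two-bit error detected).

s1: b1⊕b3⊕b5⊕b7⊕b9⊕b11⊕b13⊕b15⊕b17⊕b19⊕b21⊕b23⊕b25⊕b27⊕b29⊕b31 = 1⊕1⊕1⊕1⊕1⊕0⊕0⊕1⊕0⊕0⊕1⊕1⊕0⊕1⊕0⊕1 = 0
s2: b2⊕b3⊕b6⊕b7⊕b10⊕b11⊕b14⊕b15⊕b18⊕b19⊕b22⊕b23⊕b26⊕b27⊕b30⊕b31 = 0⊕1⊕1⊕1⊕1⊕0⊕1⊕1⊕1⊕0⊕1⊕1⊕1⊕1⊕0⊕1 = 0
s4: b4⊕b5⊕b6⊕b7⊕b12⊕b13⊕b14⊕b15⊕b20⊕b21⊕b22⊕b23⊕b28⊕b29⊕b30⊕b31 = 0⊕1⊕1⊕1⊕1⊕0⊕1⊕1⊕1⊕1⊕1⊕1⊕0⊕0⊕0⊕1 = 1
s8: b8⊕b9⊕b10⊕b11⊕b12⊕b13⊕b14⊕b15⊕b24⊕b25⊕b26⊕b27⊕b28⊕b29⊕b30⊕b31 = 1⊕1⊕1⊕0⊕1⊕0⊕1⊕1⊕0⊕0⊕1⊕1⊕0⊕0⊕0⊕1 = 1
s16: b16⊕b17⊕b18⊕b19⊕b20⊕b21⊕b22⊕b23⊕b24⊕b25⊕b26⊕b27⊕b28⊕b29⊕b30⊕b31 = 0⊕0⊕1⊕0⊕1⊕1⊕1⊕1⊕0⊕0⊕1⊕1⊕0⊕0⊕0⊕1 = 0
Syndrome (s16...s1) = 01100 → position 12.
Overall parity (XOR of all 32 bits, including p0): 1⊕1⊕0⊕1⊕0⊕1⊕1⊕1⊕1⊕1⊕1⊕0⊕1⊕0⊕1⊕1⊕0⊕0⊕1⊕0⊕1⊕1⊕1⊕1⊕0⊕0⊕1⊕1⊕0⊕0⊕0⊕1 = 0
Overall=0, syndrome position=12 → double-bit error detected (uncorrectable).

double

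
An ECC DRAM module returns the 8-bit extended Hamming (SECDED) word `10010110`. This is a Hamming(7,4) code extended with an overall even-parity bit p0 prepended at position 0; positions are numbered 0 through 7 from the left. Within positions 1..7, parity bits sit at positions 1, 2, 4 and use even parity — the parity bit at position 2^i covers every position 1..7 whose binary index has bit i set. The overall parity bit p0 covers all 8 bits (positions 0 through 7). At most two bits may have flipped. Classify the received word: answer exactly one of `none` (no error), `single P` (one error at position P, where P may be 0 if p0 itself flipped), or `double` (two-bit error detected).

none

s1: b1⊕b3⊕b5⊕b7 = 0⊕1⊕1⊕0 = 0
s2: b2⊕b3⊕b6⊕b7 = 0⊕1⊕1⊕0 = 0
s4: b4⊕b5⊕b6⊕b7 = 0⊕1⊕1⊕0 = 0
Syndrome (s4...s1) = 000 → position 0 (no error).
Overall parity (XOR of all 8 bits, including p0): 1⊕0⊕0⊕1⊕0⊕1⊕1⊕0 = 0
Overall=0, syndrome position=0 → no error.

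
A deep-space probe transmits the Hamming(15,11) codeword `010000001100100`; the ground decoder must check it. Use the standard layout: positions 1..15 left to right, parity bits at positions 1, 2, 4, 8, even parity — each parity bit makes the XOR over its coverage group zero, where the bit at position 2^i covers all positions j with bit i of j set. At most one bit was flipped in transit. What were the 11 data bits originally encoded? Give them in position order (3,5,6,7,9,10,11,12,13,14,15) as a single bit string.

00001101100

s1: b1⊕b3⊕b5⊕b7⊕b9⊕b11⊕b13⊕b15 = 0⊕0⊕0⊕0⊕1⊕0⊕1⊕0 = 0
s2: b2⊕b3⊕b6⊕b7⊕b10⊕b11⊕b14⊕b15 = 1⊕0⊕0⊕0⊕1⊕0⊕0⊕0 = 0
s4: b4⊕b5⊕b6⊕b7⊕b12⊕b13⊕b14⊕b15 = 0⊕0⊕0⊕0⊕0⊕1⊕0⊕0 = 1
s8: b8⊕b9⊕b10⊕b11⊕b12⊕b13⊕b14⊕b15 = 0⊕1⊕1⊕0⊕0⊕1⊕0⊕0 = 1
Syndrome (s8...s1) = 1100 → position 12.
Flip bit 12: corrected codeword = 010000001101100
Data bits at positions 3,5,6,7,9,10,11,12,13,14,15: 00001101100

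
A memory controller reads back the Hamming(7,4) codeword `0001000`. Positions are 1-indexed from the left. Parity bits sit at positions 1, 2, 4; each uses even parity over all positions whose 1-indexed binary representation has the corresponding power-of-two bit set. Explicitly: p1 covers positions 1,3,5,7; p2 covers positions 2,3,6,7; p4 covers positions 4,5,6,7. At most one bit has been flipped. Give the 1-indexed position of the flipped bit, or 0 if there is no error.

4

s1: b1⊕b3⊕b5⊕b7 = 0⊕0⊕0⊕0 = 0
s2: b2⊕b3⊕b6⊕b7 = 0⊕0⊕0⊕0 = 0
s4: b4⊕b5⊕b6⊕b7 = 1⊕0⊕0⊕0 = 1
Syndrome (s4...s1) = 100 → position 4.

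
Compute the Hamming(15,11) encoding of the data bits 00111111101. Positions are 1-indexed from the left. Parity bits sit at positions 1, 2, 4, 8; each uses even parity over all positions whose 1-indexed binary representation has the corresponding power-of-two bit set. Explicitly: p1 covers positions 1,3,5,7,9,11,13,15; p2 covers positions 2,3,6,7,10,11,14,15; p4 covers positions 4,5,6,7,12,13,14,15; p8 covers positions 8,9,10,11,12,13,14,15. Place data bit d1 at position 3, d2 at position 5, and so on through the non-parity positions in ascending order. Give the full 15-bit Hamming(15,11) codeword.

110101101111101

Place data bits at non-power-of-two positions: b3=0, b5=0, b6=1, b7=1, b9=1, b10=1, b11=1, b12=1, b13=1, b14=0, b15=1.
p1 = XOR of data positions {3,5,7,9,11,13,15} = 0⊕0⊕1⊕1⊕1⊕1⊕1 = 1
p2 = XOR of data positions {3,6,7,10,11,14,15} = 0⊕1⊕1⊕1⊕1⊕0⊕1 = 1
p4 = XOR of data positions {5,6,7,12,13,14,15} = 0⊕1⊕1⊕1⊕1⊕0⊕1 = 1
p8 = XOR of data positions {9,10,11,12,13,14,15} = 1⊕1⊕1⊕1⊕1⊕0⊕1 = 0
Codeword b1..b15 = 110101101111101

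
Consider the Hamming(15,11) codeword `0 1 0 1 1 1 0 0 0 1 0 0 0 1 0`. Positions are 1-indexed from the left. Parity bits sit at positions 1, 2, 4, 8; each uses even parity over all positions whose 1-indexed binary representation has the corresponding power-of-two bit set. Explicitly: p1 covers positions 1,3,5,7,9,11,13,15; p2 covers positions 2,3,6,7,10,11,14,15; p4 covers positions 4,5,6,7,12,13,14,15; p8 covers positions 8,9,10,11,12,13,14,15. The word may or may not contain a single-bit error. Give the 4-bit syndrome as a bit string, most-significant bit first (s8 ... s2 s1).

0001

s1: b1⊕b3⊕b5⊕b7⊕b9⊕b11⊕b13⊕b15 = 0⊕0⊕1⊕0⊕0⊕0⊕0⊕0 = 1
s2: b2⊕b3⊕b6⊕b7⊕b10⊕b11⊕b14⊕b15 = 1⊕0⊕1⊕0⊕1⊕0⊕1⊕0 = 0
s4: b4⊕b5⊕b6⊕b7⊕b12⊕b13⊕b14⊕b15 = 1⊕1⊕1⊕0⊕0⊕0⊕1⊕0 = 0
s8: b8⊕b9⊕b10⊕b11⊕b12⊕b13⊕b14⊕b15 = 0⊕0⊕1⊕0⊕0⊕0⊕1⊕0 = 0
Syndrome (s8...s1) = 0001 → position 1.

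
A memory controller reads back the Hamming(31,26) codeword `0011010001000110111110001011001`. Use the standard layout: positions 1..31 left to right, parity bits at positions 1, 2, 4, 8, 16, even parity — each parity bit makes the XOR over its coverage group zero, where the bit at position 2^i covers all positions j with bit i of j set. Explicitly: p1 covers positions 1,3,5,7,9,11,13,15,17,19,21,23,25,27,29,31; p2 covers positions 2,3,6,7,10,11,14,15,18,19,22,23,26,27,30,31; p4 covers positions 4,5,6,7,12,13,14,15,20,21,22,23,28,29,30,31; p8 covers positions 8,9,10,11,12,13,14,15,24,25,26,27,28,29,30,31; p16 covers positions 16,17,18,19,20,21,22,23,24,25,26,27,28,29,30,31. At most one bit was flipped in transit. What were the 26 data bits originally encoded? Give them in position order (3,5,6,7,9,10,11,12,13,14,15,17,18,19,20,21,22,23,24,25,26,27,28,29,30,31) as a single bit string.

10100100011111110001111001

s1: b1⊕b3⊕b5⊕b7⊕b9⊕b11⊕b13⊕b15⊕b17⊕b19⊕b21⊕b23⊕b25⊕b27⊕b29⊕b31 = 0⊕1⊕0⊕0⊕0⊕0⊕0⊕1⊕1⊕1⊕1⊕0⊕1⊕1⊕0⊕1 = 0
s2: b2⊕b3⊕b6⊕b7⊕b10⊕b11⊕b14⊕b15⊕b18⊕b19⊕b22⊕b23⊕b26⊕b27⊕b30⊕b31 = 0⊕1⊕1⊕0⊕1⊕0⊕1⊕1⊕1⊕1⊕0⊕0⊕0⊕1⊕0⊕1 = 1
s4: b4⊕b5⊕b6⊕b7⊕b12⊕b13⊕b14⊕b15⊕b20⊕b21⊕b22⊕b23⊕b28⊕b29⊕b30⊕b31 = 1⊕0⊕1⊕0⊕0⊕0⊕1⊕1⊕1⊕1⊕0⊕0⊕1⊕0⊕0⊕1 = 0
s8: b8⊕b9⊕b10⊕b11⊕b12⊕b13⊕b14⊕b15⊕b24⊕b25⊕b26⊕b27⊕b28⊕b29⊕b30⊕b31 = 0⊕0⊕1⊕0⊕0⊕0⊕1⊕1⊕0⊕1⊕0⊕1⊕1⊕0⊕0⊕1 = 1
s16: b16⊕b17⊕b18⊕b19⊕b20⊕b21⊕b22⊕b23⊕b24⊕b25⊕b26⊕b27⊕b28⊕b29⊕b30⊕b31 = 0⊕1⊕1⊕1⊕1⊕1⊕0⊕0⊕0⊕1⊕0⊕1⊕1⊕0⊕0⊕1 = 1
Syndrome (s16...s1) = 11010 → position 26.
Flip bit 26: corrected codeword = 0011010001000110111110001111001
Data bits at positions 3,5,6,7,9,10,11,12,13,14,15,17,18,19,20,21,22,23,24,25,26,27,28,29,30,31: 10100100011111110001111001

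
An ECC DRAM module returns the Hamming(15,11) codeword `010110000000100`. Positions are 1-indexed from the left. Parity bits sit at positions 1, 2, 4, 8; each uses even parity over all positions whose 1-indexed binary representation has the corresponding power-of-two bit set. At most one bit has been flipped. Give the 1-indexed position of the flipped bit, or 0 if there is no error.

14

s1: b1⊕b3⊕b5⊕b7⊕b9⊕b11⊕b13⊕b15 = 0⊕0⊕1⊕0⊕0⊕0⊕1⊕0 = 0
s2: b2⊕b3⊕b6⊕b7⊕b10⊕b11⊕b14⊕b15 = 1⊕0⊕0⊕0⊕0⊕0⊕0⊕0 = 1
s4: b4⊕b5⊕b6⊕b7⊕b12⊕b13⊕b14⊕b15 = 1⊕1⊕0⊕0⊕0⊕1⊕0⊕0 = 1
s8: b8⊕b9⊕b10⊕b11⊕b12⊕b13⊕b14⊕b15 = 0⊕0⊕0⊕0⊕0⊕1⊕0⊕0 = 1
Syndrome (s8...s1) = 1110 → position 14.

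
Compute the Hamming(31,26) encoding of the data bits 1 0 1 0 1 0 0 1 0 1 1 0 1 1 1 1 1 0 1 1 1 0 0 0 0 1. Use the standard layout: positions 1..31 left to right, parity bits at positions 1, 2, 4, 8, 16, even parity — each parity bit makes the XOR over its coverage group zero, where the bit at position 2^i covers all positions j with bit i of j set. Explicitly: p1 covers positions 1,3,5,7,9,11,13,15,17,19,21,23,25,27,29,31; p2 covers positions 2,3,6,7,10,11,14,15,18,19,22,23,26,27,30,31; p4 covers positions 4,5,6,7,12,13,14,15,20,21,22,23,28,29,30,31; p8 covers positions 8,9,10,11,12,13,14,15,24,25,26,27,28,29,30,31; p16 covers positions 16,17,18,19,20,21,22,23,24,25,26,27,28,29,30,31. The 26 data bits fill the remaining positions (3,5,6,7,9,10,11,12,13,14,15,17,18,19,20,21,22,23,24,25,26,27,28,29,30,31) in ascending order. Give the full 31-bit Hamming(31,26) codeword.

1110010010010111011111011100001

Place data bits at non-power-of-two positions: b3=1, b5=0, b6=1, b7=0, b9=1, b10=0, b11=0, b12=1, b13=0, b14=1, b15=1, b17=0, b18=1, b19=1, b20=1, b21=1, b22=1, b23=0, b24=1, b25=1, b26=1, b27=0, b28=0, b29=0, b30=0, b31=1.
p1 = XOR of data positions {3,5,7,9,11,13,15,17,19,21,23,25,27,29,31} = 1⊕0⊕0⊕1⊕0⊕0⊕1⊕0⊕1⊕1⊕0⊕1⊕0⊕0⊕1 = 1
p2 = XOR of data positions {3,6,7,10,11,14,15,18,19,22,23,26,27,30,31} = 1⊕1⊕0⊕0⊕0⊕1⊕1⊕1⊕1⊕1⊕0⊕1⊕0⊕0⊕1 = 1
p4 = XOR of data positions {5,6,7,12,13,14,15,20,21,22,23,28,29,30,31} = 0⊕1⊕0⊕1⊕0⊕1⊕1⊕1⊕1⊕1⊕0⊕0⊕0⊕0⊕1 = 0
p8 = XOR of data positions {9,10,11,12,13,14,15,24,25,26,27,28,29,30,31} = 1⊕0⊕0⊕1⊕0⊕1⊕1⊕1⊕1⊕1⊕0⊕0⊕0⊕0⊕1 = 0
p16 = XOR of data positions {17,18,19,20,21,22,23,24,25,26,27,28,29,30,31} = 0⊕1⊕1⊕1⊕1⊕1⊕0⊕1⊕1⊕1⊕0⊕0⊕0⊕0⊕1 = 1
Codeword b1..b31 = 1110010010010111011111011100001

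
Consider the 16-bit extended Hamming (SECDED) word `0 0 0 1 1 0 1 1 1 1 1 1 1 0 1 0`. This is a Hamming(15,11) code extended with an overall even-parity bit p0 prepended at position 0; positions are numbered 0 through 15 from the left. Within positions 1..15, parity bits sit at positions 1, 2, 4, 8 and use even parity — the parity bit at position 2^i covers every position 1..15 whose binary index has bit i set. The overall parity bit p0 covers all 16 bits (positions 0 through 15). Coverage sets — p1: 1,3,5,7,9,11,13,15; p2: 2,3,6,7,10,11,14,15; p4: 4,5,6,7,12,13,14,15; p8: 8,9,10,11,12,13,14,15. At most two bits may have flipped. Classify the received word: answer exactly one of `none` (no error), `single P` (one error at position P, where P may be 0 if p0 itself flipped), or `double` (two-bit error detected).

s1: b1⊕b3⊕b5⊕b7⊕b9⊕b11⊕b13⊕b15 = 0⊕1⊕0⊕1⊕1⊕1⊕0⊕0 = 0
s2: b2⊕b3⊕b6⊕b7⊕b10⊕b11⊕b14⊕b15 = 0⊕1⊕1⊕1⊕1⊕1⊕1⊕0 = 0
s4: b4⊕b5⊕b6⊕b7⊕b12⊕b13⊕b14⊕b15 = 1⊕0⊕1⊕1⊕1⊕0⊕1⊕0 = 1
s8: b8⊕b9⊕b10⊕b11⊕b12⊕b13⊕b14⊕b15 = 1⊕1⊕1⊕1⊕1⊕0⊕1⊕0 = 0
Syndrome (s8...s1) = 0100 → position 4.
Overall parity (XOR of all 16 bits, including p0): 0⊕0⊕0⊕1⊕1⊕0⊕1⊕1⊕1⊕1⊕1⊕1⊕1⊕0⊕1⊕0 = 0
Overall=0, syndrome position=4 → double-bit error detected (uncorrectable).

double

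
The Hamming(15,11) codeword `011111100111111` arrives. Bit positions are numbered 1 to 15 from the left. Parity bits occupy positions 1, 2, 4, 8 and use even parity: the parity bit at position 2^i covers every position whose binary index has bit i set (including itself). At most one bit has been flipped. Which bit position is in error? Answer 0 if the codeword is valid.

0

s1: b1⊕b3⊕b5⊕b7⊕b9⊕b11⊕b13⊕b15 = 0⊕1⊕1⊕1⊕0⊕1⊕1⊕1 = 0
s2: b2⊕b3⊕b6⊕b7⊕b10⊕b11⊕b14⊕b15 = 1⊕1⊕1⊕1⊕1⊕1⊕1⊕1 = 0
s4: b4⊕b5⊕b6⊕b7⊕b12⊕b13⊕b14⊕b15 = 1⊕1⊕1⊕1⊕1⊕1⊕1⊕1 = 0
s8: b8⊕b9⊕b10⊕b11⊕b12⊕b13⊕b14⊕b15 = 0⊕0⊕1⊕1⊕1⊕1⊕1⊕1 = 0
Syndrome (s8...s1) = 0000 → position 0 (no error).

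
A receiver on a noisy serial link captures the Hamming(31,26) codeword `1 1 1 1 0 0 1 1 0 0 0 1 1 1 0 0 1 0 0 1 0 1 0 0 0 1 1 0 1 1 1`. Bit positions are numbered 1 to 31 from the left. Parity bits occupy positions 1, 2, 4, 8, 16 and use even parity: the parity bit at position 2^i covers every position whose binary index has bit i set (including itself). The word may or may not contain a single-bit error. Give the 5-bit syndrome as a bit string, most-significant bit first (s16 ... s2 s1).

01010

s1: b1⊕b3⊕b5⊕b7⊕b9⊕b11⊕b13⊕b15⊕b17⊕b19⊕b21⊕b23⊕b25⊕b27⊕b29⊕b31 = 1⊕1⊕0⊕1⊕0⊕0⊕1⊕0⊕1⊕0⊕0⊕0⊕0⊕1⊕1⊕1 = 0
s2: b2⊕b3⊕b6⊕b7⊕b10⊕b11⊕b14⊕b15⊕b18⊕b19⊕b22⊕b23⊕b26⊕b27⊕b30⊕b31 = 1⊕1⊕0⊕1⊕0⊕0⊕1⊕0⊕0⊕0⊕1⊕0⊕1⊕1⊕1⊕1 = 1
s4: b4⊕b5⊕b6⊕b7⊕b12⊕b13⊕b14⊕b15⊕b20⊕b21⊕b22⊕b23⊕b28⊕b29⊕b30⊕b31 = 1⊕0⊕0⊕1⊕1⊕1⊕1⊕0⊕1⊕0⊕1⊕0⊕0⊕1⊕1⊕1 = 0
s8: b8⊕b9⊕b10⊕b11⊕b12⊕b13⊕b14⊕b15⊕b24⊕b25⊕b26⊕b27⊕b28⊕b29⊕b30⊕b31 = 1⊕0⊕0⊕0⊕1⊕1⊕1⊕0⊕0⊕0⊕1⊕1⊕0⊕1⊕1⊕1 = 1
s16: b16⊕b17⊕b18⊕b19⊕b20⊕b21⊕b22⊕b23⊕b24⊕b25⊕b26⊕b27⊕b28⊕b29⊕b30⊕b31 = 0⊕1⊕0⊕0⊕1⊕0⊕1⊕0⊕0⊕0⊕1⊕1⊕0⊕1⊕1⊕1 = 0
Syndrome (s16...s1) = 01010 → position 10.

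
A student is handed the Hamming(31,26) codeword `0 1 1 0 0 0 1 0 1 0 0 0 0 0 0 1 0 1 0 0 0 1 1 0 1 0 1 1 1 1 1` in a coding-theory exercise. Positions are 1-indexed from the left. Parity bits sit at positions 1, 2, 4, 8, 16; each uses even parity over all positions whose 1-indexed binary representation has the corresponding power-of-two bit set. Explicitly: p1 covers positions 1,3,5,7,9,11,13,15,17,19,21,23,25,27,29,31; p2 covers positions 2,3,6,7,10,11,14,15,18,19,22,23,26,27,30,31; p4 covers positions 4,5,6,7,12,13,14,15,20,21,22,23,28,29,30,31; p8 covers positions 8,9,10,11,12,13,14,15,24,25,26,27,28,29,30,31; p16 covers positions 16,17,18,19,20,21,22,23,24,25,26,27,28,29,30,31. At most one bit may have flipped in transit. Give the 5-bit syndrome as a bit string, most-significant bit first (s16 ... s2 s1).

s1: b1⊕b3⊕b5⊕b7⊕b9⊕b11⊕b13⊕b15⊕b17⊕b19⊕b21⊕b23⊕b25⊕b27⊕b29⊕b31 = 0⊕1⊕0⊕1⊕1⊕0⊕0⊕0⊕0⊕0⊕0⊕1⊕1⊕1⊕1⊕1 = 0
s2: b2⊕b3⊕b6⊕b7⊕b10⊕b11⊕b14⊕b15⊕b18⊕b19⊕b22⊕b23⊕b26⊕b27⊕b30⊕b31 = 1⊕1⊕0⊕1⊕0⊕0⊕0⊕0⊕1⊕0⊕1⊕1⊕0⊕1⊕1⊕1 = 1
s4: b4⊕b5⊕b6⊕b7⊕b12⊕b13⊕b14⊕b15⊕b20⊕b21⊕b22⊕b23⊕b28⊕b29⊕b30⊕b31 = 0⊕0⊕0⊕1⊕0⊕0⊕0⊕0⊕0⊕0⊕1⊕1⊕1⊕1⊕1⊕1 = 1
s8: b8⊕b9⊕b10⊕b11⊕b12⊕b13⊕b14⊕b15⊕b24⊕b25⊕b26⊕b27⊕b28⊕b29⊕b30⊕b31 = 0⊕1⊕0⊕0⊕0⊕0⊕0⊕0⊕0⊕1⊕0⊕1⊕1⊕1⊕1⊕1 = 1
s16: b16⊕b17⊕b18⊕b19⊕b20⊕b21⊕b22⊕b23⊕b24⊕b25⊕b26⊕b27⊕b28⊕b29⊕b30⊕b31 = 1⊕0⊕1⊕0⊕0⊕0⊕1⊕1⊕0⊕1⊕0⊕1⊕1⊕1⊕1⊕1 = 0
Syndrome (s16...s1) = 01110 → position 14.

01110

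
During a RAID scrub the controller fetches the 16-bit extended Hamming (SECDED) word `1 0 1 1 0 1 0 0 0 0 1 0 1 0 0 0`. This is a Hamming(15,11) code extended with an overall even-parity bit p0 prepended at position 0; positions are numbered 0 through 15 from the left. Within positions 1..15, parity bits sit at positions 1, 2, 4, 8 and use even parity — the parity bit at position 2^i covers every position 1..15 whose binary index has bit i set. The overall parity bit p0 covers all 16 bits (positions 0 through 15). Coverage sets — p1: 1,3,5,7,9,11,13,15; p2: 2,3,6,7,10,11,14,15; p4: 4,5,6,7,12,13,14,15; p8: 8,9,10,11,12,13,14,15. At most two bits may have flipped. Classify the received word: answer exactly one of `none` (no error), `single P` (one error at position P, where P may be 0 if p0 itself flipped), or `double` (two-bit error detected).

s1: b1⊕b3⊕b5⊕b7⊕b9⊕b11⊕b13⊕b15 = 0⊕1⊕1⊕0⊕0⊕0⊕0⊕0 = 0
s2: b2⊕b3⊕b6⊕b7⊕b10⊕b11⊕b14⊕b15 = 1⊕1⊕0⊕0⊕1⊕0⊕0⊕0 = 1
s4: b4⊕b5⊕b6⊕b7⊕b12⊕b13⊕b14⊕b15 = 0⊕1⊕0⊕0⊕1⊕0⊕0⊕0 = 0
s8: b8⊕b9⊕b10⊕b11⊕b12⊕b13⊕b14⊕b15 = 0⊕0⊕1⊕0⊕1⊕0⊕0⊕0 = 0
Syndrome (s8...s1) = 0010 → position 2.
Overall parity (XOR of all 16 bits, including p0): 1⊕0⊕1⊕1⊕0⊕1⊕0⊕0⊕0⊕0⊕1⊕0⊕1⊕0⊕0⊕0 = 0
Overall=0, syndrome position=2 → double-bit error detected (uncorrectable).

double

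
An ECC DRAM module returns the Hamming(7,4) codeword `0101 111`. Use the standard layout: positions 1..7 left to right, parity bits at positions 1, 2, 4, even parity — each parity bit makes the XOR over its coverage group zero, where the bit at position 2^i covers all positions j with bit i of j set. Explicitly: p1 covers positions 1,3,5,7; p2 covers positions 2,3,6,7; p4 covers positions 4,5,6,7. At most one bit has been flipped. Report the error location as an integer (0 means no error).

2

s1: b1⊕b3⊕b5⊕b7 = 0⊕0⊕1⊕1 = 0
s2: b2⊕b3⊕b6⊕b7 = 1⊕0⊕1⊕1 = 1
s4: b4⊕b5⊕b6⊕b7 = 1⊕1⊕1⊕1 = 0
Syndrome (s4...s1) = 010 → position 2.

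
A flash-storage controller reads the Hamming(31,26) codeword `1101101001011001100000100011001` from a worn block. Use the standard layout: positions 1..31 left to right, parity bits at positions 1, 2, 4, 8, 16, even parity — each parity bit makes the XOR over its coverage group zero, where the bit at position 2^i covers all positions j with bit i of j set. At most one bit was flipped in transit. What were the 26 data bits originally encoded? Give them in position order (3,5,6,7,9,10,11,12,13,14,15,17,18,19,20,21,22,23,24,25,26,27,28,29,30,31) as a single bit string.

s1: b1⊕b3⊕b5⊕b7⊕b9⊕b11⊕b13⊕b15⊕b17⊕b19⊕b21⊕b23⊕b25⊕b27⊕b29⊕b31 = 1⊕0⊕1⊕1⊕0⊕0⊕1⊕0⊕1⊕0⊕0⊕1⊕0⊕1⊕0⊕1 = 0
s2: b2⊕b3⊕b6⊕b7⊕b10⊕b11⊕b14⊕b15⊕b18⊕b19⊕b22⊕b23⊕b26⊕b27⊕b30⊕b31 = 1⊕0⊕0⊕1⊕1⊕0⊕0⊕0⊕0⊕0⊕0⊕1⊕0⊕1⊕0⊕1 = 0
s4: b4⊕b5⊕b6⊕b7⊕b12⊕b13⊕b14⊕b15⊕b20⊕b21⊕b22⊕b23⊕b28⊕b29⊕b30⊕b31 = 1⊕1⊕0⊕1⊕1⊕1⊕0⊕0⊕0⊕0⊕0⊕1⊕1⊕0⊕0⊕1 = 0
s8: b8⊕b9⊕b10⊕b11⊕b12⊕b13⊕b14⊕b15⊕b24⊕b25⊕b26⊕b27⊕b28⊕b29⊕b30⊕b31 = 0⊕0⊕1⊕0⊕1⊕1⊕0⊕0⊕0⊕0⊕0⊕1⊕1⊕0⊕0⊕1 = 0
s16: b16⊕b17⊕b18⊕b19⊕b20⊕b21⊕b22⊕b23⊕b24⊕b25⊕b26⊕b27⊕b28⊕b29⊕b30⊕b31 = 1⊕1⊕0⊕0⊕0⊕0⊕0⊕1⊕0⊕0⊕0⊕1⊕1⊕0⊕0⊕1 = 0
Syndrome (s16...s1) = 00000 → position 0 (no error).
No correction needed.
Data bits at positions 3,5,6,7,9,10,11,12,13,14,15,17,18,19,20,21,22,23,24,25,26,27,28,29,30,31: 01010101100100000100011001

01010101100100000100011001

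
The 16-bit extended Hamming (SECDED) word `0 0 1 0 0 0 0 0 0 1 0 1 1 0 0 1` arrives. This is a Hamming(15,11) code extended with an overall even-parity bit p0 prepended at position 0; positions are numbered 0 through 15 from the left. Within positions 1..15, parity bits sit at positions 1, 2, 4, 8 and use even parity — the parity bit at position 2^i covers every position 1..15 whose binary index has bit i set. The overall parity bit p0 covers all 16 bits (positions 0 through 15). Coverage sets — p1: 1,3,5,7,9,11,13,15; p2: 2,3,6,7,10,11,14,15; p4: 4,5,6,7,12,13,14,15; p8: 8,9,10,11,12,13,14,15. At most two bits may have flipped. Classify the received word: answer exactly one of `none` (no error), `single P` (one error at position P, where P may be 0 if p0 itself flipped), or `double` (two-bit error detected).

s1: b1⊕b3⊕b5⊕b7⊕b9⊕b11⊕b13⊕b15 = 0⊕0⊕0⊕0⊕1⊕1⊕0⊕1 = 1
s2: b2⊕b3⊕b6⊕b7⊕b10⊕b11⊕b14⊕b15 = 1⊕0⊕0⊕0⊕0⊕1⊕0⊕1 = 1
s4: b4⊕b5⊕b6⊕b7⊕b12⊕b13⊕b14⊕b15 = 0⊕0⊕0⊕0⊕1⊕0⊕0⊕1 = 0
s8: b8⊕b9⊕b10⊕b11⊕b12⊕b13⊕b14⊕b15 = 0⊕1⊕0⊕1⊕1⊕0⊕0⊕1 = 0
Syndrome (s8...s1) = 0011 → position 3.
Overall parity (XOR of all 16 bits, including p0): 0⊕0⊕1⊕0⊕0⊕0⊕0⊕0⊕0⊕1⊕0⊕1⊕1⊕0⊕0⊕1 = 1
Overall=1, syndrome position=3 → single-bit error at position 3.

single 3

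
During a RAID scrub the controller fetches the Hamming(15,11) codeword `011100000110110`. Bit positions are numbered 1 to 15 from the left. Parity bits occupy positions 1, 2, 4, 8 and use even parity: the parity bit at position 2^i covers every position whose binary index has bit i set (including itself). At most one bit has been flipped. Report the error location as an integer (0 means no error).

7

s1: b1⊕b3⊕b5⊕b7⊕b9⊕b11⊕b13⊕b15 = 0⊕1⊕0⊕0⊕0⊕1⊕1⊕0 = 1
s2: b2⊕b3⊕b6⊕b7⊕b10⊕b11⊕b14⊕b15 = 1⊕1⊕0⊕0⊕1⊕1⊕1⊕0 = 1
s4: b4⊕b5⊕b6⊕b7⊕b12⊕b13⊕b14⊕b15 = 1⊕0⊕0⊕0⊕0⊕1⊕1⊕0 = 1
s8: b8⊕b9⊕b10⊕b11⊕b12⊕b13⊕b14⊕b15 = 0⊕0⊕1⊕1⊕0⊕1⊕1⊕0 = 0
Syndrome (s8...s1) = 0111 → position 7.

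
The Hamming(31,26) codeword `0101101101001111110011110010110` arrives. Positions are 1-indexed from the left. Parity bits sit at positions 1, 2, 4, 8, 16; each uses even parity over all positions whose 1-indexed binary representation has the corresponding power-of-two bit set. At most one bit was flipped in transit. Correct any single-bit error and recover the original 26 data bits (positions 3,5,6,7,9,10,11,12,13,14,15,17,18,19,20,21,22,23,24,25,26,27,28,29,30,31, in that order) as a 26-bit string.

01010100011110011110010110

s1: b1⊕b3⊕b5⊕b7⊕b9⊕b11⊕b13⊕b15⊕b17⊕b19⊕b21⊕b23⊕b25⊕b27⊕b29⊕b31 = 0⊕0⊕1⊕1⊕0⊕0⊕1⊕1⊕1⊕0⊕1⊕1⊕0⊕1⊕1⊕0 = 1
s2: b2⊕b3⊕b6⊕b7⊕b10⊕b11⊕b14⊕b15⊕b18⊕b19⊕b22⊕b23⊕b26⊕b27⊕b30⊕b31 = 1⊕0⊕0⊕1⊕1⊕0⊕1⊕1⊕1⊕0⊕1⊕1⊕0⊕1⊕1⊕0 = 0
s4: b4⊕b5⊕b6⊕b7⊕b12⊕b13⊕b14⊕b15⊕b20⊕b21⊕b22⊕b23⊕b28⊕b29⊕b30⊕b31 = 1⊕1⊕0⊕1⊕0⊕1⊕1⊕1⊕0⊕1⊕1⊕1⊕0⊕1⊕1⊕0 = 1
s8: b8⊕b9⊕b10⊕b11⊕b12⊕b13⊕b14⊕b15⊕b24⊕b25⊕b26⊕b27⊕b28⊕b29⊕b30⊕b31 = 1⊕0⊕1⊕0⊕0⊕1⊕1⊕1⊕1⊕0⊕0⊕1⊕0⊕1⊕1⊕0 = 1
s16: b16⊕b17⊕b18⊕b19⊕b20⊕b21⊕b22⊕b23⊕b24⊕b25⊕b26⊕b27⊕b28⊕b29⊕b30⊕b31 = 1⊕1⊕1⊕0⊕0⊕1⊕1⊕1⊕1⊕0⊕0⊕1⊕0⊕1⊕1⊕0 = 0
Syndrome (s16...s1) = 01101 → position 13.
Flip bit 13: corrected codeword = 0101101101000111110011110010110
Data bits at positions 3,5,6,7,9,10,11,12,13,14,15,17,18,19,20,21,22,23,24,25,26,27,28,29,30,31: 01010100011110011110010110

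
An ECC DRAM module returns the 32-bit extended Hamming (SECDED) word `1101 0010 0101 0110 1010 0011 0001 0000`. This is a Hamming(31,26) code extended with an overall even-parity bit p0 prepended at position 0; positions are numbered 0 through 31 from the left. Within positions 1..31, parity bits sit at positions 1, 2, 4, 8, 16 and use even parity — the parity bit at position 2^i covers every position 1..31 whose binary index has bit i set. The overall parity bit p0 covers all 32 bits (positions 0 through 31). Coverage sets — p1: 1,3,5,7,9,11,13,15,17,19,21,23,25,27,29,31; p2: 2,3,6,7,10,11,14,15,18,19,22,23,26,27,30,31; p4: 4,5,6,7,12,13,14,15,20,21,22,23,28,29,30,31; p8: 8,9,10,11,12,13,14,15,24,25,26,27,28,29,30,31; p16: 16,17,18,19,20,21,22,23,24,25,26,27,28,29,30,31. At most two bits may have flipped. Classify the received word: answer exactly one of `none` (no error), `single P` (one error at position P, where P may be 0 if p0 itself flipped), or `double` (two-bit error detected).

single 29

s1: b1⊕b3⊕b5⊕b7⊕b9⊕b11⊕b13⊕b15⊕b17⊕b19⊕b21⊕b23⊕b25⊕b27⊕b29⊕b31 = 1⊕1⊕0⊕0⊕1⊕1⊕1⊕0⊕0⊕0⊕0⊕1⊕0⊕1⊕0⊕0 = 1
s2: b2⊕b3⊕b6⊕b7⊕b10⊕b11⊕b14⊕b15⊕b18⊕b19⊕b22⊕b23⊕b26⊕b27⊕b30⊕b31 = 0⊕1⊕1⊕0⊕0⊕1⊕1⊕0⊕1⊕0⊕1⊕1⊕0⊕1⊕0⊕0 = 0
s4: b4⊕b5⊕b6⊕b7⊕b12⊕b13⊕b14⊕b15⊕b20⊕b21⊕b22⊕b23⊕b28⊕b29⊕b30⊕b31 = 0⊕0⊕1⊕0⊕0⊕1⊕1⊕0⊕0⊕0⊕1⊕1⊕0⊕0⊕0⊕0 = 1
s8: b8⊕b9⊕b10⊕b11⊕b12⊕b13⊕b14⊕b15⊕b24⊕b25⊕b26⊕b27⊕b28⊕b29⊕b30⊕b31 = 0⊕1⊕0⊕1⊕0⊕1⊕1⊕0⊕0⊕0⊕0⊕1⊕0⊕0⊕0⊕0 = 1
s16: b16⊕b17⊕b18⊕b19⊕b20⊕b21⊕b22⊕b23⊕b24⊕b25⊕b26⊕b27⊕b28⊕b29⊕b30⊕b31 = 1⊕0⊕1⊕0⊕0⊕0⊕1⊕1⊕0⊕0⊕0⊕1⊕0⊕0⊕0⊕0 = 1
Syndrome (s16...s1) = 11101 → position 29.
Overall parity (XOR of all 32 bits, including p0): 1⊕1⊕0⊕1⊕0⊕0⊕1⊕0⊕0⊕1⊕0⊕1⊕0⊕1⊕1⊕0⊕1⊕0⊕1⊕0⊕0⊕0⊕1⊕1⊕0⊕0⊕0⊕1⊕0⊕0⊕0⊕0 = 1
Overall=1, syndrome position=29 → single-bit error at position 29.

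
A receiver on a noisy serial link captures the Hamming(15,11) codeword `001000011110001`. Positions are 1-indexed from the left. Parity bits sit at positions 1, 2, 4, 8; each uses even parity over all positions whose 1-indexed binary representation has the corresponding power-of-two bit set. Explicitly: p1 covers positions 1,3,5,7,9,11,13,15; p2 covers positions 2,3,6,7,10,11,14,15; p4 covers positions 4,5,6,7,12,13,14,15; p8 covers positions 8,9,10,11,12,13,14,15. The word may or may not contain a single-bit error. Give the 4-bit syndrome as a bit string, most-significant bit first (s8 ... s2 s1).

1100

s1: b1⊕b3⊕b5⊕b7⊕b9⊕b11⊕b13⊕b15 = 0⊕1⊕0⊕0⊕1⊕1⊕0⊕1 = 0
s2: b2⊕b3⊕b6⊕b7⊕b10⊕b11⊕b14⊕b15 = 0⊕1⊕0⊕0⊕1⊕1⊕0⊕1 = 0
s4: b4⊕b5⊕b6⊕b7⊕b12⊕b13⊕b14⊕b15 = 0⊕0⊕0⊕0⊕0⊕0⊕0⊕1 = 1
s8: b8⊕b9⊕b10⊕b11⊕b12⊕b13⊕b14⊕b15 = 1⊕1⊕1⊕1⊕0⊕0⊕0⊕1 = 1
Syndrome (s8...s1) = 1100 → position 12.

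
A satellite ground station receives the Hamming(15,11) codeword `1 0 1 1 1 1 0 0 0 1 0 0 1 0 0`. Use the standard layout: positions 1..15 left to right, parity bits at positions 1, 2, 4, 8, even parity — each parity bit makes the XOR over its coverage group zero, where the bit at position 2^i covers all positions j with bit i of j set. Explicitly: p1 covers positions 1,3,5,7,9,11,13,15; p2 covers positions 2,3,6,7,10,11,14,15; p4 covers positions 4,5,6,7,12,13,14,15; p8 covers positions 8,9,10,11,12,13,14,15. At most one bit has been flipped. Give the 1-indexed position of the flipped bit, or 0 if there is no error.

s1: b1⊕b3⊕b5⊕b7⊕b9⊕b11⊕b13⊕b15 = 1⊕1⊕1⊕0⊕0⊕0⊕1⊕0 = 0
s2: b2⊕b3⊕b6⊕b7⊕b10⊕b11⊕b14⊕b15 = 0⊕1⊕1⊕0⊕1⊕0⊕0⊕0 = 1
s4: b4⊕b5⊕b6⊕b7⊕b12⊕b13⊕b14⊕b15 = 1⊕1⊕1⊕0⊕0⊕1⊕0⊕0 = 0
s8: b8⊕b9⊕b10⊕b11⊕b12⊕b13⊕b14⊕b15 = 0⊕0⊕1⊕0⊕0⊕1⊕0⊕0 = 0
Syndrome (s8...s1) = 0010 → position 2.

2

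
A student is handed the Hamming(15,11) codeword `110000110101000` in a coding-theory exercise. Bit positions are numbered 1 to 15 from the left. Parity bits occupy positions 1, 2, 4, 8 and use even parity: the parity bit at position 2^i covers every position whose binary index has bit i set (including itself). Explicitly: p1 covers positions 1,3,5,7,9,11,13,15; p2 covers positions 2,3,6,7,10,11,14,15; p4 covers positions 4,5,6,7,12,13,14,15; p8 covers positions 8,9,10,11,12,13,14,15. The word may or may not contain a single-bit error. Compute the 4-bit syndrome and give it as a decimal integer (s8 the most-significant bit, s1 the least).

s1: b1⊕b3⊕b5⊕b7⊕b9⊕b11⊕b13⊕b15 = 1⊕0⊕0⊕1⊕0⊕0⊕0⊕0 = 0
s2: b2⊕b3⊕b6⊕b7⊕b10⊕b11⊕b14⊕b15 = 1⊕0⊕0⊕1⊕1⊕0⊕0⊕0 = 1
s4: b4⊕b5⊕b6⊕b7⊕b12⊕b13⊕b14⊕b15 = 0⊕0⊕0⊕1⊕1⊕0⊕0⊕0 = 0
s8: b8⊕b9⊕b10⊕b11⊕b12⊕b13⊕b14⊕b15 = 1⊕0⊕1⊕0⊕1⊕0⊕0⊕0 = 1
Syndrome (s8...s1) = 1010 → position 10.

10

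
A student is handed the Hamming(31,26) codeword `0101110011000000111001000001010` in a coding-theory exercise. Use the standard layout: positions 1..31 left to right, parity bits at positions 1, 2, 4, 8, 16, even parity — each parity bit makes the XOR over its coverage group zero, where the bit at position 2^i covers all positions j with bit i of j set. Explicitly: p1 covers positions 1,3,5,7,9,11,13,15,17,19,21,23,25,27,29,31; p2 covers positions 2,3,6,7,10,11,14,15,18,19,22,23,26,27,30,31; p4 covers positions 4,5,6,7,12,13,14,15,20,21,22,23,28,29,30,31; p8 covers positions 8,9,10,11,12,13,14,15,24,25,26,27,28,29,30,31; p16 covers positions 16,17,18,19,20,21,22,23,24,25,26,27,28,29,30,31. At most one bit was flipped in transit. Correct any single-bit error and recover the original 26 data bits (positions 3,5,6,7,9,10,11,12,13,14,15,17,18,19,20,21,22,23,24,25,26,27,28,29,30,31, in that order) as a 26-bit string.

01101100000111001000001010

s1: b1⊕b3⊕b5⊕b7⊕b9⊕b11⊕b13⊕b15⊕b17⊕b19⊕b21⊕b23⊕b25⊕b27⊕b29⊕b31 = 0⊕0⊕1⊕0⊕1⊕0⊕0⊕0⊕1⊕1⊕0⊕0⊕0⊕0⊕0⊕0 = 0
s2: b2⊕b3⊕b6⊕b7⊕b10⊕b11⊕b14⊕b15⊕b18⊕b19⊕b22⊕b23⊕b26⊕b27⊕b30⊕b31 = 1⊕0⊕1⊕0⊕1⊕0⊕0⊕0⊕1⊕1⊕1⊕0⊕0⊕0⊕1⊕0 = 1
s4: b4⊕b5⊕b6⊕b7⊕b12⊕b13⊕b14⊕b15⊕b20⊕b21⊕b22⊕b23⊕b28⊕b29⊕b30⊕b31 = 1⊕1⊕1⊕0⊕0⊕0⊕0⊕0⊕0⊕0⊕1⊕0⊕1⊕0⊕1⊕0 = 0
s8: b8⊕b9⊕b10⊕b11⊕b12⊕b13⊕b14⊕b15⊕b24⊕b25⊕b26⊕b27⊕b28⊕b29⊕b30⊕b31 = 0⊕1⊕1⊕0⊕0⊕0⊕0⊕0⊕0⊕0⊕0⊕0⊕1⊕0⊕1⊕0 = 0
s16: b16⊕b17⊕b18⊕b19⊕b20⊕b21⊕b22⊕b23⊕b24⊕b25⊕b26⊕b27⊕b28⊕b29⊕b30⊕b31 = 0⊕1⊕1⊕1⊕0⊕0⊕1⊕0⊕0⊕0⊕0⊕0⊕1⊕0⊕1⊕0 = 0
Syndrome (s16...s1) = 00010 → position 2.
Flip bit 2: corrected codeword = 0001110011000000111001000001010
Data bits at positions 3,5,6,7,9,10,11,12,13,14,15,17,18,19,20,21,22,23,24,25,26,27,28,29,30,31: 01101100000111001000001010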